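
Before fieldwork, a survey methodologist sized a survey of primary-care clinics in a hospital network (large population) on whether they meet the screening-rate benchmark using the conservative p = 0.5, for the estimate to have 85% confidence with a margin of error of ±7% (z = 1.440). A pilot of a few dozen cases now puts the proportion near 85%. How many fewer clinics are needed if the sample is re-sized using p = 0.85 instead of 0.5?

Conservative (p = 0.5): n = 1.440² × 0.25 / 0.070² ≈ 105.80 → 106.
Using p = 0.85: p(1−p) = 0.1275, so n = 1.440² × 0.1275 / 0.070² ≈ 53.96 → 54.
Reduction: 106 − 54 = 52.

52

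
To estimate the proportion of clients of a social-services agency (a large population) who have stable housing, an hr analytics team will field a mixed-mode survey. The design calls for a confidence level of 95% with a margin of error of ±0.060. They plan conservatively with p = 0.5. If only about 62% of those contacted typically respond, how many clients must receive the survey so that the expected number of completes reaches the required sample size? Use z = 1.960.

Completed interviews needed: n₀ = 1.960² × 0.2500 / 0.060² ≈ 266.78 → 267.
At a 62% response rate, contacts needed = 267 / 0.62 ≈ 430.65 → 431.

431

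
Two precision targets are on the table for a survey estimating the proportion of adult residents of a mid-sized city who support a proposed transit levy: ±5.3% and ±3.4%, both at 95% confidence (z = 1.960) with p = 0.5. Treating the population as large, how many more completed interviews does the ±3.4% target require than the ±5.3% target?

At ±5.3%: n = 1.960² × 0.2500 / 0.053² ≈ 341.90 → 342.
At ±3.4%: n = 1.960² × 0.2500 / 0.034² ≈ 830.80 → 831.
Additional respondents: 831 − 342 = 489.

489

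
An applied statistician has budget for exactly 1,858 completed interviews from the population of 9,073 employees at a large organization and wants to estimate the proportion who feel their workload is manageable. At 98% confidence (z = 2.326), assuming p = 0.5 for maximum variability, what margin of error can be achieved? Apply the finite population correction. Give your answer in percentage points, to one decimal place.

Finite-population factor: (N−n)/(N−1) = (9073−1858)/(9073−1) = 0.7953.
SE(p̂) = √[p(1−p)/n · (N−n)/(N−1)] = √[0.2500/1858 × 0.7953] = 0.01034.
E = z × SE = 2.326 × 0.01034 = 0.02406 ≈ 2.4 percentage points.

2.4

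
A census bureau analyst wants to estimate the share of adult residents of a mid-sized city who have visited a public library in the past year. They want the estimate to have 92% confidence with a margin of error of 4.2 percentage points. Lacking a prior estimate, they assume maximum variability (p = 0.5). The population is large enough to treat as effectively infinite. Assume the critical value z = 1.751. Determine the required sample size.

435

With p = 0.5, p(1−p) = 0.25.
n = z²·p(1−p)/E² = 1.751² × 0.2500 / 0.042² = 3.0660 × 0.2500 / 0.001764 ≈ 434.52.
Rounding up gives n = 435.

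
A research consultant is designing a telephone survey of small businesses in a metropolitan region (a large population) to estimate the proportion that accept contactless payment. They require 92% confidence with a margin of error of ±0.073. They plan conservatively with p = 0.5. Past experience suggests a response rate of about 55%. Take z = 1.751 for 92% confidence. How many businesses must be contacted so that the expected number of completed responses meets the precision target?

262

Completed interviews needed: n₀ = 1.751² × 0.2500 / 0.073² ≈ 143.84 → 144.
At a 55% response rate, contacts needed = 144 / 0.55 ≈ 261.82 → 262.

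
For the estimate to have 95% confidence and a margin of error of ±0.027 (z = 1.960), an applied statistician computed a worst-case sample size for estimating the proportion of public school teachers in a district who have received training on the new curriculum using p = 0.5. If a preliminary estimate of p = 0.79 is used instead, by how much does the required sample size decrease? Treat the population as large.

Conservative (p = 0.5): n = 1.960² × 0.25 / 0.027² ≈ 1317.42 → 1318.
Using p = 0.79: p(1−p) = 0.1659, so n = 1.960² × 0.1659 / 0.027² ≈ 874.24 → 875.
Reduction: 1318 − 875 = 443.

443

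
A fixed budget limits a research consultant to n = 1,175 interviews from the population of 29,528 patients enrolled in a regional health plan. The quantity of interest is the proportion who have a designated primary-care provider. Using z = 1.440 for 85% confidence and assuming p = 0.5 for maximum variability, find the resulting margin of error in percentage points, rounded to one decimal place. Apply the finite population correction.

2.1

Finite-population factor: (N−n)/(N−1) = (29528−1175)/(29528−1) = 0.9602.
SE(p̂) = √[p(1−p)/n · (N−n)/(N−1)] = √[0.2500/1175 × 0.9602] = 0.01429.
E = z × SE = 1.440 × 0.01429 = 0.02058 ≈ 2.1 percentage points.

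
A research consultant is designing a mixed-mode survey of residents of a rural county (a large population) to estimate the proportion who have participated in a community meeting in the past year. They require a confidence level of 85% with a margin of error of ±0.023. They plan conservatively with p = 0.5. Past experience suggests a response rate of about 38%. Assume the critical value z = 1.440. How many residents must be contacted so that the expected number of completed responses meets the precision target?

Completed interviews needed: n₀ = 1.440² × 0.2500 / 0.023² ≈ 979.96 → 980.
At a 38% response rate, contacts needed = 980 / 0.38 ≈ 2578.95 → 2579.

2579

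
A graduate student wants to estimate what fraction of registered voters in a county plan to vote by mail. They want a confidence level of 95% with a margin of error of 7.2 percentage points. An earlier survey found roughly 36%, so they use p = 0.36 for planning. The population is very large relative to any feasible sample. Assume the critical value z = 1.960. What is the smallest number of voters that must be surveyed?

With p = 0.36, p(1−p) = 0.2304.
n = z²·p(1−p)/E² = 1.960² × 0.2304 / 0.072² = 3.8416 × 0.2304 / 0.005184 ≈ 170.74.
Rounding up gives n = 171.

171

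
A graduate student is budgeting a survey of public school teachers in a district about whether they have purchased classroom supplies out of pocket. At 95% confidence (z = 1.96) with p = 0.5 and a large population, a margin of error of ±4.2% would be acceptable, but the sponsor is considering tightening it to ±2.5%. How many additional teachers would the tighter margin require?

At ±4.2%: n = 1.96² × 0.2500 / 0.042² ≈ 544.44 → 545.
At ±2.5%: n = 1.96² × 0.2500 / 0.025² ≈ 1536.64 → 1537.
Additional respondents: 1537 − 545 = 992.

992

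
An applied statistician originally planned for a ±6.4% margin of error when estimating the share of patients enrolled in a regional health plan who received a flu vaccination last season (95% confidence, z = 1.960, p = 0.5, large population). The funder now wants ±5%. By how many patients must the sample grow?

At ±6.4%: n = 1.960² × 0.2500 / 0.064² ≈ 234.47 → 235.
At ±5%: n = 1.960² × 0.2500 / 0.050² ≈ 384.16 → 385.
Additional respondents: 385 − 235 = 150.

150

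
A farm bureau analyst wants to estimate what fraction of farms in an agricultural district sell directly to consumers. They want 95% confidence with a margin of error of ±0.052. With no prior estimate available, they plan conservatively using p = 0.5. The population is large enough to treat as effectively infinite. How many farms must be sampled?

356

For 95% confidence, z = 1.96.
With p = 0.5, p(1−p) = 0.25.
n = z²·p(1−p)/E² = 1.96² × 0.2500 / 0.052² = 3.8416 × 0.2500 / 0.002704 ≈ 355.18.
Rounding up gives n = 356.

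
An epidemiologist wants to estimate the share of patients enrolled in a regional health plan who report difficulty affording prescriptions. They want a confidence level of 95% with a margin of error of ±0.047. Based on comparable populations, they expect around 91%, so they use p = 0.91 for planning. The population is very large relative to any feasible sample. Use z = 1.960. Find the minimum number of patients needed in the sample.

With p = 0.91, p(1−p) = 0.0819.
n = z²·p(1−p)/E² = 1.960² × 0.0819 / 0.047² = 3.8416 × 0.0819 / 0.002209 ≈ 142.43.
Rounding up gives n = 143.

143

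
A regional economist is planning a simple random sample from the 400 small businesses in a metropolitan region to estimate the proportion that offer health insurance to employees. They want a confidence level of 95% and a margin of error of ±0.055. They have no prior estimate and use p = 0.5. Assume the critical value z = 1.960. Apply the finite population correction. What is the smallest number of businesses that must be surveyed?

178

Unadjusted: n₀ = 1.960² × 0.50 × 0.50 / 0.055² ≈ 317.49, so n₀ = 318.
Finite population correction with N = 400: n = n₀ / (1 + (n₀−1)/N) = 318 / (1 + 317/400) = 318 / 1.7925 ≈ 177.41.
Rounding up, n = 178.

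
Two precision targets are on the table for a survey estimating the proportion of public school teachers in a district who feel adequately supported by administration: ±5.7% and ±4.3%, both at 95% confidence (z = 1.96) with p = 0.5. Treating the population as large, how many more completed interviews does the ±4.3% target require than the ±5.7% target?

224

At ±5.7%: n = 1.96² × 0.2500 / 0.057² ≈ 295.60 → 296.
At ±4.3%: n = 1.96² × 0.2500 / 0.043² ≈ 519.42 → 520.
Additional respondents: 520 − 296 = 224.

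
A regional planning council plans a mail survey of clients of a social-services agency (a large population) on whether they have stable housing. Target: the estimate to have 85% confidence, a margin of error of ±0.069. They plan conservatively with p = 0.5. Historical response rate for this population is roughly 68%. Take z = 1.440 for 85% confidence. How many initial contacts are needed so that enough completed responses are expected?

Completed interviews needed: n₀ = 1.440² × 0.2500 / 0.069² ≈ 108.88 → 109.
At a 68% response rate, contacts needed = 109 / 0.68 ≈ 160.29 → 161.

161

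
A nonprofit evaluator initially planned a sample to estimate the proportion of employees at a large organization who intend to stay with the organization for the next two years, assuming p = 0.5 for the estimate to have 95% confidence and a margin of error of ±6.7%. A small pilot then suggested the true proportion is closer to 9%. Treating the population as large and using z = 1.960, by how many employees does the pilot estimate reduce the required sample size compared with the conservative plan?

Conservative (p = 0.5): n = 1.960² × 0.25 / 0.067² ≈ 213.95 → 214.
Using p = 0.09: p(1−p) = 0.0819, so n = 1.960² × 0.0819 / 0.067² ≈ 70.09 → 71.
Reduction: 214 − 71 = 143.

143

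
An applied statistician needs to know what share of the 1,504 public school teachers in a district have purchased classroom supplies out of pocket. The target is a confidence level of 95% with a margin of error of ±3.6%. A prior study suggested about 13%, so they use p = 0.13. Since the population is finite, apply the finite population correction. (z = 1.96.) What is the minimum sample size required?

Unadjusted: n₀ = 1.96² × 0.13 × 0.87 / 0.036² ≈ 335.25, so n₀ = 336.
Finite population correction with N = 1,504: n = n₀ / (1 + (n₀−1)/N) = 336 / (1 + 335/1504) = 336 / 1.2227 ≈ 274.79.
Rounding up, n = 275.

275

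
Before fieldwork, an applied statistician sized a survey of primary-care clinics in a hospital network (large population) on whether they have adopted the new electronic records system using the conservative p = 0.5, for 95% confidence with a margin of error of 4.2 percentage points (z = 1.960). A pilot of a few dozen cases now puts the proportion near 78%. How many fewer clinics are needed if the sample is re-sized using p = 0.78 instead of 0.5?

171

Conservative (p = 0.5): n = 1.960² × 0.25 / 0.042² ≈ 544.44 → 545.
Using p = 0.78: p(1−p) = 0.1716, so n = 1.960² × 0.1716 / 0.042² ≈ 373.71 → 374.
Reduction: 545 − 374 = 171.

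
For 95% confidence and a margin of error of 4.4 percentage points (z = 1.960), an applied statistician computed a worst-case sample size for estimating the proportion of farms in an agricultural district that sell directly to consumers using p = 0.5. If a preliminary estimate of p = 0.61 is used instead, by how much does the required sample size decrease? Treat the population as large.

24

Conservative (p = 0.5): n = 1.960² × 0.25 / 0.044² ≈ 496.07 → 497.
Using p = 0.61: p(1−p) = 0.2379, so n = 1.960² × 0.2379 / 0.044² ≈ 472.06 → 473.
Reduction: 497 − 473 = 24.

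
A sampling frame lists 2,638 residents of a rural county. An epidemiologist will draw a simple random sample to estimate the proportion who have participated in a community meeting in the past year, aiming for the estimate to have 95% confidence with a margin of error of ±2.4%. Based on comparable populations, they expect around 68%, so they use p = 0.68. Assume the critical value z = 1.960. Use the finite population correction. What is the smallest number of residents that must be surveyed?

937

Unadjusted: n₀ = 1.960² × 0.68 × 0.32 / 0.024² ≈ 1451.27, so n₀ = 1452.
Finite population correction with N = 2,638: n = n₀ / (1 + (n₀−1)/N) = 1452 / (1 + 1451/2638) = 1452 / 1.5500 ≈ 936.75.
Rounding up, n = 937.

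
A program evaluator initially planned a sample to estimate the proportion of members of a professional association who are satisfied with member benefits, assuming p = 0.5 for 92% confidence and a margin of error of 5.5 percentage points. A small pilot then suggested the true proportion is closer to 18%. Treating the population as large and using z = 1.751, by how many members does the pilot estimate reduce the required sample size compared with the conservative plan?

104

Conservative (p = 0.5): n = 1.751² × 0.25 / 0.055² ≈ 253.39 → 254.
Using p = 0.18: p(1−p) = 0.1476, so n = 1.751² × 0.1476 / 0.055² ≈ 149.60 → 150.
Reduction: 254 − 150 = 104.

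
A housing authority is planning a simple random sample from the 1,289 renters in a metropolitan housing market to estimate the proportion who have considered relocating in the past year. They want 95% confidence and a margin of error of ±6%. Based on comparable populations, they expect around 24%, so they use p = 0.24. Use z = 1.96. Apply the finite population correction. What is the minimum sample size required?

Unadjusted: n₀ = 1.96² × 0.24 × 0.76 / 0.060² ≈ 194.64, so n₀ = 195.
Finite population correction with N = 1,289: n = n₀ / (1 + (n₀−1)/N) = 195 / (1 + 194/1289) = 195 / 1.1505 ≈ 169.49.
Rounding up, n = 170.

170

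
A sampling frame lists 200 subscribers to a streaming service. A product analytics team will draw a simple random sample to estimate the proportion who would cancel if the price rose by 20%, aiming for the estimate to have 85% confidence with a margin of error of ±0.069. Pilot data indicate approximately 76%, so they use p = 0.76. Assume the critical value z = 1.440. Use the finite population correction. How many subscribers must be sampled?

Unadjusted: n₀ = 1.440² × 0.76 × 0.24 / 0.069² ≈ 79.44, so n₀ = 80.
Finite population correction with N = 200: n = n₀ / (1 + (n₀−1)/N) = 80 / (1 + 79/200) = 80 / 1.3950 ≈ 57.35.
Rounding up, n = 58.

58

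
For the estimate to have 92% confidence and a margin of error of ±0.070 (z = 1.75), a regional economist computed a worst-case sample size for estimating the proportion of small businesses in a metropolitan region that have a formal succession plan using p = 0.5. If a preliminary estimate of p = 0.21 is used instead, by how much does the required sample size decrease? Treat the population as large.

Conservative (p = 0.5): n = 1.75² × 0.25 / 0.070² ≈ 156.25 → 157.
Using p = 0.21: p(1−p) = 0.1659, so n = 1.75² × 0.1659 / 0.070² ≈ 103.69 → 104.
Reduction: 157 − 104 = 53.

53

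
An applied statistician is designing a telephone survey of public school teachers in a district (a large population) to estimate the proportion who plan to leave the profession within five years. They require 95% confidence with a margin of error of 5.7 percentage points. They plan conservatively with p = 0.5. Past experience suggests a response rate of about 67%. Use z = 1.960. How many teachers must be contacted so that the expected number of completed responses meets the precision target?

Completed interviews needed: n₀ = 1.960² × 0.2500 / 0.057² ≈ 295.60 → 296.
At a 67% response rate, contacts needed = 296 / 0.67 ≈ 441.79 → 442.

442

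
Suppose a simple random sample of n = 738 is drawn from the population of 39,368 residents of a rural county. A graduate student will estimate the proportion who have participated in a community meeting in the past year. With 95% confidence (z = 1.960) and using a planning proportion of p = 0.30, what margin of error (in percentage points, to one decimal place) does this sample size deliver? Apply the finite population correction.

3.3

Finite-population factor: (N−n)/(N−1) = (39368−738)/(39368−1) = 0.9813.
SE(p̂) = √[p(1−p)/n · (N−n)/(N−1)] = √[0.2100/738 × 0.9813] = 0.01671.
E = z × SE = 1.960 × 0.01671 = 0.03275 ≈ 3.3 percentage points.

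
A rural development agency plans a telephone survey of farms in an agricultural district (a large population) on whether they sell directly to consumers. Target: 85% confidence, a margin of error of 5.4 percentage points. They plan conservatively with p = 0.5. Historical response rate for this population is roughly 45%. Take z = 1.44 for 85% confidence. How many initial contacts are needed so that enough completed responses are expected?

396

Completed interviews needed: n₀ = 1.44² × 0.2500 / 0.054² ≈ 177.78 → 178.
At a 45% response rate, contacts needed = 178 / 0.45 ≈ 395.56 → 396.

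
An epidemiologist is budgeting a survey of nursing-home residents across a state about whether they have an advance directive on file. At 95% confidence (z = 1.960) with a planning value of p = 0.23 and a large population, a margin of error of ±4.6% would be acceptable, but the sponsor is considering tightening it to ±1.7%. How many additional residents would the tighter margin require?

2033

At ±4.6%: n = 1.960² × 0.1771 / 0.046² ≈ 321.53 → 322.
At ±1.7%: n = 1.960² × 0.1771 / 0.017² ≈ 2354.14 → 2355.
Additional respondents: 2355 − 322 = 2033.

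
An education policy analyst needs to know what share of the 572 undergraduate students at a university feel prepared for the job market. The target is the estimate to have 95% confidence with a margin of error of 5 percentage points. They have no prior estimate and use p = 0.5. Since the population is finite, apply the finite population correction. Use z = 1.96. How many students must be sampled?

231

Unadjusted: n₀ = 1.96² × 0.50 × 0.50 / 0.050² ≈ 384.16, so n₀ = 385.
Finite population correction with N = 572: n = n₀ / (1 + (n₀−1)/N) = 385 / (1 + 384/572) = 385 / 1.6713 ≈ 230.36.
Rounding up, n = 231.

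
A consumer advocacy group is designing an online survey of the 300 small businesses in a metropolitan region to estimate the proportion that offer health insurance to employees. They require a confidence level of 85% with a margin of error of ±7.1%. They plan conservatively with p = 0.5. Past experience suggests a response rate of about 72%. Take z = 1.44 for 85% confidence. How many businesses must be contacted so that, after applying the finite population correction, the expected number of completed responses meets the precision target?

107

Completed interviews needed (unadjusted): n₀ = 1.44² × 0.2500 / 0.071² ≈ 102.84 → 103.
FPC for N = 300: n = 103 / (1 + 102/300) = 103 / 1.3400 ≈ 76.87 → 77.
At a 72% response rate, contacts needed = 77 / 0.72 ≈ 106.94 → 107.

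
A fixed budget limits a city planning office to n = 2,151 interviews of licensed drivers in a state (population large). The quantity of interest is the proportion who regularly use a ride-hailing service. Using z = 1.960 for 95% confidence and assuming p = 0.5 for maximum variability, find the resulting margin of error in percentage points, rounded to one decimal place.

2.1

SE(p̂) = √[p(1−p)/n] = √[0.2500/2151] = 0.01078.
E = z × SE = 1.960 × 0.01078 = 0.02113, or 2.1 percentage points.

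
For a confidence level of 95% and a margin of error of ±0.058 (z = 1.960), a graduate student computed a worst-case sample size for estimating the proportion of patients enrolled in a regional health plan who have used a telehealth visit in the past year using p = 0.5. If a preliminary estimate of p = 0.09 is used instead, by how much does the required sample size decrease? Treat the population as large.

192

Conservative (p = 0.5): n = 1.960² × 0.25 / 0.058² ≈ 285.49 → 286.
Using p = 0.09: p(1−p) = 0.0819, so n = 1.960² × 0.0819 / 0.058² ≈ 93.53 → 94.
Reduction: 286 − 94 = 192.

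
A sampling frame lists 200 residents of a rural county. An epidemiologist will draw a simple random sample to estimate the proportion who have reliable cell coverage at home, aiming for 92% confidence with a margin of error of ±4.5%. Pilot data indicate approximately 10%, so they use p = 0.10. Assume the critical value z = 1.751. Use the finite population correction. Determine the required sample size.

Unadjusted: n₀ = 1.751² × 0.10 × 0.90 / 0.045² ≈ 136.27, so n₀ = 137.
Finite population correction with N = 200: n = n₀ / (1 + (n₀−1)/N) = 137 / (1 + 136/200) = 137 / 1.6800 ≈ 81.55.
Rounding up, n = 82.

82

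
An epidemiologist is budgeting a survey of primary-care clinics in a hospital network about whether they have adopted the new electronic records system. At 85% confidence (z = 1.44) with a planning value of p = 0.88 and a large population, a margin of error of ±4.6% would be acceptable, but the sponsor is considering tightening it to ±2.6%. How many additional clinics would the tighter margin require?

220

At ±4.6%: n = 1.44² × 0.1056 / 0.046² ≈ 103.48 → 104.
At ±2.6%: n = 1.44² × 0.1056 / 0.026² ≈ 323.92 → 324.
Additional respondents: 324 − 104 = 220.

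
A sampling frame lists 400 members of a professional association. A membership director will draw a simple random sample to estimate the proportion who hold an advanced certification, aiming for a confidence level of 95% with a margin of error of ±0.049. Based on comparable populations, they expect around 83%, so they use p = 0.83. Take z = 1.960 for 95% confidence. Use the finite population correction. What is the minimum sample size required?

145

Unadjusted: n₀ = 1.960² × 0.83 × 0.17 / 0.049² ≈ 225.76, so n₀ = 226.
Finite population correction with N = 400: n = n₀ / (1 + (n₀−1)/N) = 226 / (1 + 225/400) = 226 / 1.5625 ≈ 144.64.
Rounding up, n = 145.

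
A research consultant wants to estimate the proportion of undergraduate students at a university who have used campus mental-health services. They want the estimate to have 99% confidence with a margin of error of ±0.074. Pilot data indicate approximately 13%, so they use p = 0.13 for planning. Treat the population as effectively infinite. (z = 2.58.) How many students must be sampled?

With p = 0.13, p(1−p) = 0.1131.
n = z²·p(1−p)/E² = 2.58² × 0.1131 / 0.074² = 6.6564 × 0.1131 / 0.005476 ≈ 137.48.
Rounding up gives n = 138.

138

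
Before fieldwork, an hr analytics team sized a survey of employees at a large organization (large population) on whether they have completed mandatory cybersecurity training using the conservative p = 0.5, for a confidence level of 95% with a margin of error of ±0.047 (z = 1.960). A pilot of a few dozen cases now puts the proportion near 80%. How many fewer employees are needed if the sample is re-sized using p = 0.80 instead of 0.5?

156

Conservative (p = 0.5): n = 1.960² × 0.25 / 0.047² ≈ 434.77 → 435.
Using p = 0.80: p(1−p) = 0.1600, so n = 1.960² × 0.1600 / 0.047² ≈ 278.25 → 279.
Reduction: 435 − 279 = 156.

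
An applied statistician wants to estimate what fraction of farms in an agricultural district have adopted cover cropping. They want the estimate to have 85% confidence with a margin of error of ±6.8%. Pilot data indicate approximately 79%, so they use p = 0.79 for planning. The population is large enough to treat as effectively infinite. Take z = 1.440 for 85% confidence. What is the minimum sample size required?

With p = 0.79, p(1−p) = 0.1659.
n = z²·p(1−p)/E² = 1.440² × 0.1659 / 0.068² = 2.0736 × 0.1659 / 0.004624 ≈ 74.40.
Rounding up gives n = 75.

75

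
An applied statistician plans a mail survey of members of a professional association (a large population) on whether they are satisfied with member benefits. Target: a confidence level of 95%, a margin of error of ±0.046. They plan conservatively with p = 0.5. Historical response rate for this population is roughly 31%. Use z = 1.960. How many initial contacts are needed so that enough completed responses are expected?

1465

Completed interviews needed: n₀ = 1.960² × 0.2500 / 0.046² ≈ 453.88 → 454.
At a 31% response rate, contacts needed = 454 / 0.31 ≈ 1464.52 → 1465.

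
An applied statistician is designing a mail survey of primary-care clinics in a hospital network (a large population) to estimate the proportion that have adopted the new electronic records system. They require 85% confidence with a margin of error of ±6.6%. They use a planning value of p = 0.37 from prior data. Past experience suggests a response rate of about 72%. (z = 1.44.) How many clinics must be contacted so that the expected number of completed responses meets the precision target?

Completed interviews needed: n₀ = 1.44² × 0.2331 / 0.066² ≈ 110.96 → 111.
At a 72% response rate, contacts needed = 111 / 0.72 ≈ 154.17 → 155.

155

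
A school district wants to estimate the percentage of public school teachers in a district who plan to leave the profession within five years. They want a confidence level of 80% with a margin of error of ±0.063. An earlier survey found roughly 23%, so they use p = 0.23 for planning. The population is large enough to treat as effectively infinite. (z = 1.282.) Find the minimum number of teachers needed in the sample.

With p = 0.23, p(1−p) = 0.1771.
n = z²·p(1−p)/E² = 1.282² × 0.1771 / 0.063² = 1.6435 × 0.1771 / 0.003969 ≈ 73.34.
Rounding up gives n = 74.

74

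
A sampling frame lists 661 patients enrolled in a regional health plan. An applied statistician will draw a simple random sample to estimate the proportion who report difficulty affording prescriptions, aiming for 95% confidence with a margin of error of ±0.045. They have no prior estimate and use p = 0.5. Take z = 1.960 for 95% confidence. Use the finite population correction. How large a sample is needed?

277

Unadjusted: n₀ = 1.960² × 0.50 × 0.50 / 0.045² ≈ 474.27, so n₀ = 475.
Finite population correction with N = 661: n = n₀ / (1 + (n₀−1)/N) = 475 / (1 + 474/661) = 475 / 1.7171 ≈ 276.63.
Rounding up, n = 277.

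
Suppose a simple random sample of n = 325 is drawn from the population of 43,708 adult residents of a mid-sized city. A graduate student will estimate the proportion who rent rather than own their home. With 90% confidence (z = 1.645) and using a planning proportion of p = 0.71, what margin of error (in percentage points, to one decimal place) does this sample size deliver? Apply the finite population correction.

Finite-population factor: (N−n)/(N−1) = (43708−325)/(43708−1) = 0.9926.
SE(p̂) = √[p(1−p)/n · (N−n)/(N−1)] = √[0.2059/325 × 0.9926] = 0.02508.
E = z × SE = 1.645 × 0.02508 = 0.04125 ≈ 4.1 percentage points.

4.1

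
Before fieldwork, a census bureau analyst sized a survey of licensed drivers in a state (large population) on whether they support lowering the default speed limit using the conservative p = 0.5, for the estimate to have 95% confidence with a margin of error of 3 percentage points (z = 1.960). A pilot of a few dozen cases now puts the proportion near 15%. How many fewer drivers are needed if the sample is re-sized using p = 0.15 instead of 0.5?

Conservative (p = 0.5): n = 1.960² × 0.25 / 0.030² ≈ 1067.11 → 1068.
Using p = 0.15: p(1−p) = 0.1275, so n = 1.960² × 0.1275 / 0.030² ≈ 544.23 → 545.
Reduction: 1068 − 545 = 523.

523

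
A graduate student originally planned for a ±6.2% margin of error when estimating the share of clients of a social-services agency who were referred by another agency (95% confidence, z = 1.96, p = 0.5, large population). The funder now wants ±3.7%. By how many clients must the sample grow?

452

At ±6.2%: n = 1.96² × 0.2500 / 0.062² ≈ 249.84 → 250.
At ±3.7%: n = 1.96² × 0.2500 / 0.037² ≈ 701.53 → 702.
Additional respondents: 702 − 250 = 452.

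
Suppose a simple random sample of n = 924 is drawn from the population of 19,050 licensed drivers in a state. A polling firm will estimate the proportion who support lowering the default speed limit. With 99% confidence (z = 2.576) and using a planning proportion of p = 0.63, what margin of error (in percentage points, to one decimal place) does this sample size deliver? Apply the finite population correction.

4.0

Finite-population factor: (N−n)/(N−1) = (19050−924)/(19050−1) = 0.9515.
SE(p̂) = √[p(1−p)/n · (N−n)/(N−1)] = √[0.2331/924 × 0.9515] = 0.01549.
E = z × SE = 2.576 × 0.01549 = 0.03991 ≈ 4.0 percentage points.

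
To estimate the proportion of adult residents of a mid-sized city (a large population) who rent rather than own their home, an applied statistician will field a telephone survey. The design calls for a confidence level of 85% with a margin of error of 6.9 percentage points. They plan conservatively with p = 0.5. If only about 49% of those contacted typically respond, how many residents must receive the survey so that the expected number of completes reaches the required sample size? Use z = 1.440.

Completed interviews needed: n₀ = 1.440² × 0.2500 / 0.069² ≈ 108.88 → 109.
At a 49% response rate, contacts needed = 109 / 0.49 ≈ 222.45 → 223.

223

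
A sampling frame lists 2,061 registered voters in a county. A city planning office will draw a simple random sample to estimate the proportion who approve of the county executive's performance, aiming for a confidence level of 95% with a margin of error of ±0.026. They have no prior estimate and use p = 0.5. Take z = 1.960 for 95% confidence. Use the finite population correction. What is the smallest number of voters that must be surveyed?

842

Unadjusted: n₀ = 1.960² × 0.50 × 0.50 / 0.026² ≈ 1420.71, so n₀ = 1421.
Finite population correction with N = 2,061: n = n₀ / (1 + (n₀−1)/N) = 1421 / (1 + 1420/2061) = 1421 / 1.6890 ≈ 841.33.
Rounding up, n = 842.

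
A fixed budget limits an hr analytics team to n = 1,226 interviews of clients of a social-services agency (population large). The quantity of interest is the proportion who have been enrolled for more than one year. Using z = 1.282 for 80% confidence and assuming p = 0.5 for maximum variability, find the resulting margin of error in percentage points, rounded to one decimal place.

1.8

SE(p̂) = √[p(1−p)/n] = √[0.2500/1226] = 0.01428.
E = z × SE = 1.282 × 0.01428 = 0.01831, or 1.8 percentage points.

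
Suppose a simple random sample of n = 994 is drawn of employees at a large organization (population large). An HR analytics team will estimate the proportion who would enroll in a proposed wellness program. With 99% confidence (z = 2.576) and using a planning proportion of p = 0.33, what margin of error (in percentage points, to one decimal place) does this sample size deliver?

3.8

SE(p̂) = √[p(1−p)/n] = √[0.2211/994] = 0.01491.
E = z × SE = 2.576 × 0.01491 = 0.03842, or 3.8 percentage points.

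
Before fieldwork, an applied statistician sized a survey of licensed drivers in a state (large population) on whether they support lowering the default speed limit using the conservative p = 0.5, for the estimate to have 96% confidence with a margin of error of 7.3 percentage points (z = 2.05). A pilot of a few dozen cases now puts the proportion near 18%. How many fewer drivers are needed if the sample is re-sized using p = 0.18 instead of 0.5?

Conservative (p = 0.5): n = 2.05² × 0.25 / 0.073² ≈ 197.15 → 198.
Using p = 0.18: p(1−p) = 0.1476, so n = 2.05² × 0.1476 / 0.073² ≈ 116.40 → 117.
Reduction: 198 − 117 = 81.

81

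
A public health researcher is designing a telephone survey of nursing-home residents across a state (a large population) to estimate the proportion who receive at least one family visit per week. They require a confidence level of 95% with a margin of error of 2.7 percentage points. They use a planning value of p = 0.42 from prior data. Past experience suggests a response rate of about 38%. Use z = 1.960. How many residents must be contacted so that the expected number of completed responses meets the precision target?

Completed interviews needed: n₀ = 1.960² × 0.2436 / 0.027² ≈ 1283.70 → 1284.
At a 38% response rate, contacts needed = 1284 / 0.38 ≈ 3378.95 → 3379.

3379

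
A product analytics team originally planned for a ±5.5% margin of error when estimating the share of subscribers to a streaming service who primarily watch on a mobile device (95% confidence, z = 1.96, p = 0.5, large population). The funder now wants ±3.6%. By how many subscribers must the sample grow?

At ±5.5%: n = 1.96² × 0.2500 / 0.055² ≈ 317.49 → 318.
At ±3.6%: n = 1.96² × 0.2500 / 0.036² ≈ 741.05 → 742.
Additional respondents: 742 − 318 = 424.

424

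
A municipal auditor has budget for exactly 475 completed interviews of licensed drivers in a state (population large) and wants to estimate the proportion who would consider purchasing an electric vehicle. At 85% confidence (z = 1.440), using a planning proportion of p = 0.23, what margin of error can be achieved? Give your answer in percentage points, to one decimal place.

2.8

SE(p̂) = √[p(1−p)/n] = √[0.1771/475] = 0.01931.
E = z × SE = 1.440 × 0.01931 = 0.02781, or 2.8 percentage points.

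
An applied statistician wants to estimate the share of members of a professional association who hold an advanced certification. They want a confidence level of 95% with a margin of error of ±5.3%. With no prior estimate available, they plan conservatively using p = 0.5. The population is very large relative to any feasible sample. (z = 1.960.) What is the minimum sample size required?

With p = 0.5, p(1−p) = 0.25.
n = z²·p(1−p)/E² = 1.960² × 0.2500 / 0.053² = 3.8416 × 0.2500 / 0.002809 ≈ 341.90.
Rounding up gives n = 342.

342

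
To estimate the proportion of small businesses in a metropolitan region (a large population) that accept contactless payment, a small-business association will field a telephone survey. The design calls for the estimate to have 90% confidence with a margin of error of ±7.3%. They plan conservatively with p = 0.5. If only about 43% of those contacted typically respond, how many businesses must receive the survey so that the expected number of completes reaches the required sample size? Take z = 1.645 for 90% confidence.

Completed interviews needed: n₀ = 1.645² × 0.2500 / 0.073² ≈ 126.95 → 127.
At a 43% response rate, contacts needed = 127 / 0.43 ≈ 295.35 → 296.

296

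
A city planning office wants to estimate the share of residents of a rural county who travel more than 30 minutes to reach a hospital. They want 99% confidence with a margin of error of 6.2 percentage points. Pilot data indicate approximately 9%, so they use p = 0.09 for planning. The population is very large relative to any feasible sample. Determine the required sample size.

For 99% confidence, z = 2.576.
With p = 0.09, p(1−p) = 0.0819.
n = z²·p(1−p)/E² = 2.576² × 0.0819 / 0.062² = 6.6358 × 0.0819 / 0.003844 ≈ 141.38.
Rounding up gives n = 142.

142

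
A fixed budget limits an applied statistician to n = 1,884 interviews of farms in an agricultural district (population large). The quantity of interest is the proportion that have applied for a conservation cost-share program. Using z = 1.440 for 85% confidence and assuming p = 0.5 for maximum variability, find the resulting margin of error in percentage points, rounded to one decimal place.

SE(p̂) = √[p(1−p)/n] = √[0.2500/1884] = 0.01152.
E = z × SE = 1.440 × 0.01152 = 0.01659, or 1.7 percentage points.

1.7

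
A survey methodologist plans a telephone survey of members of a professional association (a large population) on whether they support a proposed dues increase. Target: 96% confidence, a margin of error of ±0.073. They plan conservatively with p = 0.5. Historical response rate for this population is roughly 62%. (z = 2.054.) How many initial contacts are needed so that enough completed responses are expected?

320

Completed interviews needed: n₀ = 2.054² × 0.2500 / 0.073² ≈ 197.92 → 198.
At a 62% response rate, contacts needed = 198 / 0.62 ≈ 319.35 → 320.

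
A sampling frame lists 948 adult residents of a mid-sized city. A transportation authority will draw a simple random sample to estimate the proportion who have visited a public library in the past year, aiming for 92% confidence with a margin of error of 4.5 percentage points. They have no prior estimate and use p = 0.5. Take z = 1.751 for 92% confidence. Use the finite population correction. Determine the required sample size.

Unadjusted: n₀ = 1.751² × 0.50 × 0.50 / 0.045² ≈ 378.52, so n₀ = 379.
Finite population correction with N = 948: n = n₀ / (1 + (n₀−1)/N) = 379 / (1 + 378/948) = 379 / 1.3987 ≈ 270.96.
Rounding up, n = 271.

271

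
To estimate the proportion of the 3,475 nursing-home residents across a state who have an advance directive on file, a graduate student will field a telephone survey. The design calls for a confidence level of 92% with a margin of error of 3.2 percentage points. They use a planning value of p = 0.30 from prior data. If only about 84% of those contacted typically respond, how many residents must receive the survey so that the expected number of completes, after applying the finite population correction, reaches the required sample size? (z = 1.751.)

Completed interviews needed (unadjusted): n₀ = 1.751² × 0.2100 / 0.032² ≈ 628.77 → 629.
FPC for N = 3,475: n = 629 / (1 + 628/3475) = 629 / 1.1807 ≈ 532.73 → 533.
At an 84% response rate, contacts needed = 533 / 0.84 ≈ 634.52 → 635.

635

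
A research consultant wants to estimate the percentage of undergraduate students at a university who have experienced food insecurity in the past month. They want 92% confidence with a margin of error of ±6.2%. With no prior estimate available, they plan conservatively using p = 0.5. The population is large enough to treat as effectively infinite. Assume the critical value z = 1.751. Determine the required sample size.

With p = 0.5, p(1−p) = 0.25.
n = z²·p(1−p)/E² = 1.751² × 0.2500 / 0.062² = 3.0660 × 0.2500 / 0.003844 ≈ 199.40.
Rounding up gives n = 200.

200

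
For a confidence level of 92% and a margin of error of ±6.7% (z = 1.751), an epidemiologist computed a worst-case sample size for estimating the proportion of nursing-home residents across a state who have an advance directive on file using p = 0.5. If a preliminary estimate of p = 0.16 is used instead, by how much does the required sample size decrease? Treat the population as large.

Conservative (p = 0.5): n = 1.751² × 0.25 / 0.067² ≈ 170.75 → 171.
Using p = 0.16: p(1−p) = 0.1344, so n = 1.751² × 0.1344 / 0.067² ≈ 91.80 → 92.
Reduction: 171 − 92 = 79.

79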